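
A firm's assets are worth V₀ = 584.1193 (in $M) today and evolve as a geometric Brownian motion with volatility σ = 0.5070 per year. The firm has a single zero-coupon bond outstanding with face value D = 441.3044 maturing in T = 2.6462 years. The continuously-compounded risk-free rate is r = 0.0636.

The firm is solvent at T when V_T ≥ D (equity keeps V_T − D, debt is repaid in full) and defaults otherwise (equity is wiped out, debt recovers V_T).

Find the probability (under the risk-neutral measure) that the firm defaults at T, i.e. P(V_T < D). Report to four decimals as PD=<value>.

PD=0.4476

d₁ = [ln(V₀/D) + (r + σ²/2)T] / (σ√T)
   = [ln(584.1193/441.3044) + (0.0636 + 0.5·0.5070²)·2.6462] / (0.5070·√2.6462)
   = [0.280370 + 0.508400] / 0.824744 = 0.956382
d₂ = d₁ − σ√T = 0.956382 − 0.824744 = 0.131637
risk-neutral PD = N(−d₂) = N(-0.131637) = 0.447636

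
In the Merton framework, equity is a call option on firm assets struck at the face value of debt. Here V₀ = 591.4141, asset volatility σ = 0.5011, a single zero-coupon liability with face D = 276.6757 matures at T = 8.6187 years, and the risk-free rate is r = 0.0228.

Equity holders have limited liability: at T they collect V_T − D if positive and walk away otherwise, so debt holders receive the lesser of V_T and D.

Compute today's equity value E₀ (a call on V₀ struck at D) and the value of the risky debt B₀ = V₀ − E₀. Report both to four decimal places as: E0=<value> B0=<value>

E0=436.4528 B0=154.9613

d₁ = [ln(V₀/D) + (r + σ²/2)T] / (σ√T)
   = [ln(591.4141/276.6757) + (0.0228 + 0.5·0.5011²)·8.6187] / (0.5011·√8.6187)
   = [0.759670 + 1.278589] / 1.471110 = 1.385525
d₂ = d₁ − σ√T = 1.385525 − 1.471110 = -0.085586
N(d₁) = 0.917054,  N(d₂) = 0.465898,  e^(−rT) = 0.821596
E₀ = V₀·N(d₁) − D·e^(−rT)·N(d₂)
   = 591.4141·0.917054 − 276.6757·0.821596·0.465898 = 436.452754
B₀ = V₀ − E₀ = 591.4141 − 436.452754 = 154.961346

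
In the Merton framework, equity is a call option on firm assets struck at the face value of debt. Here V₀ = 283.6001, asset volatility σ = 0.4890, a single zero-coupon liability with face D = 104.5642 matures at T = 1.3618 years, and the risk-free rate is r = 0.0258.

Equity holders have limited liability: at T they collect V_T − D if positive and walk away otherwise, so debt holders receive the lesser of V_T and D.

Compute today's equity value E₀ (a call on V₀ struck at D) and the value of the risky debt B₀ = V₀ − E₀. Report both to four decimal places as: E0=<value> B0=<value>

d₁ = [ln(V₀/D) + (r + σ²/2)T] / (σ√T)
   = [ln(283.6001/104.5642) + (0.0258 + 0.5·0.4890²)·1.3618] / (0.4890·√1.3618)
   = [0.997764 + 0.197952] / 0.570644 = 2.095378
d₂ = d₁ − σ√T = 2.095378 − 0.570644 = 1.524734
N(d₁) = 0.981931,  N(d₂) = 0.936337,  e^(−rT) = 0.965476
E₀ = V₀·N(d₁) − D·e^(−rT)·N(d₂)
   = 283.6001·0.981931 − 104.5642·0.965476·0.936337 = 183.948653
B₀ = V₀ − E₀ = 283.6001 − 183.948653 = 99.651447

E0=183.9487 B0=99.6514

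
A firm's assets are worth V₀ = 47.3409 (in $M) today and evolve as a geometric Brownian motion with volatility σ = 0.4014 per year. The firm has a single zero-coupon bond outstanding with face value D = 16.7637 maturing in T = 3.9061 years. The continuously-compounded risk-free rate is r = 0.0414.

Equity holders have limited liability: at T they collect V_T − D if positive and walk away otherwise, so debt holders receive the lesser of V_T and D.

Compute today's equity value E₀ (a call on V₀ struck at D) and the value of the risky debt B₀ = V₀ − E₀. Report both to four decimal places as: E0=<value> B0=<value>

d₁ = [ln(V₀/D) + (r + σ²/2)T] / (σ√T)
   = [ln(47.3409/16.7637) + (0.0414 + 0.5·0.4014²)·3.9061] / (0.4014·√3.9061)
   = [1.038159 + 0.476392] / 0.793321 = 1.909127
d₂ = d₁ − σ√T = 1.909127 − 0.793321 = 1.115805
N(d₁) = 0.971877,  N(d₂) = 0.867747,  e^(−rT) = 0.850686
E₀ = V₀·N(d₁) − D·e^(−rT)·N(d₂)
   = 47.3409·0.971877 − 16.7637·0.850686·0.867747 = 33.634906
B₀ = V₀ − E₀ = 47.3409 − 33.634906 = 13.705994

E0=33.6349 B0=13.7060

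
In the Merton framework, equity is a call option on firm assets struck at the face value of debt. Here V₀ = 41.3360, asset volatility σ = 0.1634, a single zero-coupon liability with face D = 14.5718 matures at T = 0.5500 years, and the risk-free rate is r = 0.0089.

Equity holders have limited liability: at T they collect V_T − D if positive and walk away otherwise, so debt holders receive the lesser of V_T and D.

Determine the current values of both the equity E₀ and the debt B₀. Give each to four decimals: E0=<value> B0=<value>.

E0=26.8354 B0=14.5006

d₁ = [ln(V₀/D) + (r + σ²/2)T] / (σ√T)
   = [ln(41.3360/14.5718) + (0.0089 + 0.5·0.1634²)·0.5500] / (0.1634·√0.5500)
   = [1.042646 + 0.012237] / 0.121181 = 8.705043
d₂ = d₁ − σ√T = 8.705043 − 0.121181 = 8.583862
N(d₁) = 1.000000,  N(d₂) = 1.000000,  e^(−rT) = 0.995117
E₀ = V₀·N(d₁) − D·e^(−rT)·N(d₂)
   = 41.3360·1.000000 − 14.5718·0.995117·1.000000 = 26.835355
B₀ = V₀ − E₀ = 41.3360 − 26.835355 = 14.500645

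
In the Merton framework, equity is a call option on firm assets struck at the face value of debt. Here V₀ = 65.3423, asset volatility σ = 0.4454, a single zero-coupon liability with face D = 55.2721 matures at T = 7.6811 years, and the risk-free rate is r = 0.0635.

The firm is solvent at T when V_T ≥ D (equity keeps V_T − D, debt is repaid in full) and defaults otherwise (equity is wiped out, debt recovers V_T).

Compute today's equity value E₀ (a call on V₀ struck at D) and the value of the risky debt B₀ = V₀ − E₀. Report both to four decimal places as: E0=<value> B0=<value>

d₁ = [ln(V₀/D) + (r + σ²/2)T] / (σ√T)
   = [ln(65.3423/55.2721) + (0.0635 + 0.5·0.4454²)·7.6811] / (0.4454·√7.6811)
   = [0.167371 + 1.249643] / 1.234417 = 1.147922
d₂ = d₁ − σ√T = 1.147922 − 1.234417 = -0.086496
N(d₁) = 0.874500,  N(d₂) = 0.465536,  e^(−rT) = 0.614006
E₀ = V₀·N(d₁) − D·e^(−rT)·N(d₂)
   = 65.3423·0.874500 − 55.2721·0.614006·0.465536 = 41.342708
B₀ = V₀ − E₀ = 65.3423 − 41.342708 = 23.999592

E0=41.3427 B0=23.9996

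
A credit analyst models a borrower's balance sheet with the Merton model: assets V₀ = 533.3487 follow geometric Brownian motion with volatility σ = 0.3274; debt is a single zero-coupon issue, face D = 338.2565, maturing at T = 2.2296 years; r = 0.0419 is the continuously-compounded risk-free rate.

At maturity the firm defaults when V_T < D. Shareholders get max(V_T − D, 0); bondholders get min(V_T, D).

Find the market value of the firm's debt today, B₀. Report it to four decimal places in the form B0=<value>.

B0=295.3387

d₁ = [ln(V₀/D) + (r + σ²/2)T] / (σ√T)
   = [ln(533.3487/338.2565) + (0.0419 + 0.5·0.3274²)·2.2296] / (0.3274·√2.2296)
   = [0.455371 + 0.212916] / 0.488869 = 1.367008
d₂ = d₁ − σ√T = 1.367008 − 0.488869 = 0.878140
N(d₁) = 0.914189,  N(d₂) = 0.810066,  e^(−rT) = 0.910811
E₀ = V₀·N(d₁) − D·e^(−rT)·N(d₂)
   = 533.3487·0.914189 − 338.2565·0.910811·0.810066 = 238.010003
B₀ = V₀ − E₀ = 533.3487 − 238.010003 = 295.338697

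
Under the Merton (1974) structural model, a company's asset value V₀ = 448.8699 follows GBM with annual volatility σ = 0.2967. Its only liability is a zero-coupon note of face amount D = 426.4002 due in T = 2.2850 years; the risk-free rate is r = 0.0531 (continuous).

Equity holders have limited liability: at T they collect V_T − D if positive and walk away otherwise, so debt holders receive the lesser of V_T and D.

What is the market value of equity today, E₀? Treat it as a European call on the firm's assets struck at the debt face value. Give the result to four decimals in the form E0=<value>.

d₁ = [ln(V₀/D) + (r + σ²/2)T] / (σ√T)
   = [ln(448.8699/426.4002) + (0.0531 + 0.5·0.2967²)·2.2850] / (0.2967·√2.2850)
   = [0.051355 + 0.221909] / 0.448498 = 0.609286
d₂ = d₁ − σ√T = 0.609286 − 0.448498 = 0.160788
N(d₁) = 0.728832,  N(d₂) = 0.563870,  e^(−rT) = 0.885739
E₀ = V₀·N(d₁) − D·e^(−rT)·N(d₂)
   = 448.8699·0.728832 − 426.4002·0.885739·0.563870 = 114.189186

E0=114.1892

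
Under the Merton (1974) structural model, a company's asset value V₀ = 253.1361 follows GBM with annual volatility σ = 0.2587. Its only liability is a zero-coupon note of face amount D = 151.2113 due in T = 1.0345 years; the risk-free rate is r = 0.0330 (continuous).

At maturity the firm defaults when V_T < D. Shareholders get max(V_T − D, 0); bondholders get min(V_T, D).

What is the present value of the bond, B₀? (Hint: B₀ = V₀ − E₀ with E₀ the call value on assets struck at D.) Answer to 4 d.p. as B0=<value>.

B0=145.8002

d₁ = [ln(V₀/D) + (r + σ²/2)T] / (σ√T)
   = [ln(253.1361/151.2113) + (0.0330 + 0.5·0.2587²)·1.0345] / (0.2587·√1.0345)
   = [0.515249 + 0.068756] / 0.263125 = 2.219498
d₂ = d₁ − σ√T = 2.219498 − 0.263125 = 1.956374
N(d₁) = 0.986774,  N(d₂) = 0.974789,  e^(−rT) = 0.966438
E₀ = V₀·N(d₁) − D·e^(−rT)·N(d₂)
   = 253.1361·0.986774 − 151.2113·0.966438·0.974789 = 107.335904
B₀ = V₀ − E₀ = 253.1361 − 107.335904 = 145.800196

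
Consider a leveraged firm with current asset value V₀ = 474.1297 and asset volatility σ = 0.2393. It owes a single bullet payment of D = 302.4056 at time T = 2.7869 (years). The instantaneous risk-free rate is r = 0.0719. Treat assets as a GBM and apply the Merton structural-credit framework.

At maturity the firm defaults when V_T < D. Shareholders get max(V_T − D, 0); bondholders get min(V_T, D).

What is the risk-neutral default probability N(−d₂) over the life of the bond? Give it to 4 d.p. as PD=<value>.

d₁ = [ln(V₀/D) + (r + σ²/2)T] / (σ√T)
   = [ln(474.1297/302.4056) + (0.0719 + 0.5·0.2393²)·2.7869] / (0.2393·√2.7869)
   = [0.449712 + 0.280173] / 0.399488 = 1.827053
d₂ = d₁ − σ√T = 1.827053 − 0.399488 = 1.427565
risk-neutral PD = N(−d₂) = N(-1.427565) = 0.076709

PD=0.0767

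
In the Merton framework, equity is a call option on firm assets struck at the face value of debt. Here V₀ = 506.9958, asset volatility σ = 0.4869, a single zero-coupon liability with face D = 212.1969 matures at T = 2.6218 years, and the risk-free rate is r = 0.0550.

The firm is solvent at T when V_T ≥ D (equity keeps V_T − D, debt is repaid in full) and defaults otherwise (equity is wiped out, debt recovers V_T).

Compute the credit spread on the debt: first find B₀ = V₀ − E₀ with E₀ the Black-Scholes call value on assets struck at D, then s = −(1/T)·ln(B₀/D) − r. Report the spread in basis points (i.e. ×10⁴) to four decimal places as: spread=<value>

d₁ = [ln(V₀/D) + (r + σ²/2)T] / (σ√T)
   = [ln(506.9958/212.1969) + (0.0550 + 0.5·0.4869²)·2.6218] / (0.4869·√2.6218)
   = [0.870988 + 0.454976] / 0.788387 = 1.681869
d₂ = d₁ − σ√T = 1.681869 − 0.788387 = 0.893482
N(d₁) = 0.953703,  N(d₂) = 0.814201,  e^(−rT) = 0.865715
E₀ = V₀·N(d₁) − D·e^(−rT)·N(d₂)
   = 506.9958·0.953703 − 212.1969·0.865715·0.814201 = 333.953001
B₀ = V₀ − E₀ = 506.9958 − 333.953001 = 173.042799
spread = −(1/T)·ln(B₀/D) − r = −(1/2.6218)·ln(173.042799/212.1969) − 0.0550 = 0.02279986
in basis points: 0.02279986 × 10⁴ = 227.9986 bp

spread=227.9986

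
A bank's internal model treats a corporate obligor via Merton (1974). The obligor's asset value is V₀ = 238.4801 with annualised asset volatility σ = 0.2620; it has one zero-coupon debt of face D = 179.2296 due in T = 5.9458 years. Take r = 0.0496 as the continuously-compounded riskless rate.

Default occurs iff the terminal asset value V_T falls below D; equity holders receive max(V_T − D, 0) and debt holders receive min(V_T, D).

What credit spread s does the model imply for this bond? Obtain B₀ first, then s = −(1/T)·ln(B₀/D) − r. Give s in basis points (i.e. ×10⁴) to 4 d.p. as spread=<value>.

spread=143.5480

d₁ = [ln(V₀/D) + (r + σ²/2)T] / (σ√T)
   = [ln(238.4801/179.2296) + (0.0496 + 0.5·0.2620²)·5.9458] / (0.2620·√5.9458)
   = [0.285618 + 0.498983] / 0.638861 = 1.228126
d₂ = d₁ − σ√T = 1.228126 − 0.638861 = 0.589264
N(d₁) = 0.890300,  N(d₂) = 0.722158,  e^(−rT) = 0.744597
E₀ = V₀·N(d₁) − D·e^(−rT)·N(d₂)
   = 238.4801·0.890300 − 179.2296·0.744597·0.722158 = 115.944054
B₀ = V₀ − E₀ = 238.4801 − 115.944054 = 122.536046
spread = −(1/T)·ln(B₀/D) − r = −(1/5.9458)·ln(122.536046/179.2296) − 0.0496 = 0.01435480
in basis points: 0.01435480 × 10⁴ = 143.5480 bp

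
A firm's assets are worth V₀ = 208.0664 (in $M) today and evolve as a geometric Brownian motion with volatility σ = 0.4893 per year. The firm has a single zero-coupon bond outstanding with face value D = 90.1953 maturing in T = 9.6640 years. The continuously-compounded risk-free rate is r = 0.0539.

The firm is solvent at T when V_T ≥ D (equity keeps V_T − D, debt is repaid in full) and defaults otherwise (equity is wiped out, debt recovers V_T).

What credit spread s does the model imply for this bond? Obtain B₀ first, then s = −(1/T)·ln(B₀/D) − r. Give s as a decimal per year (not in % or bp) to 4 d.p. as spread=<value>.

d₁ = [ln(V₀/D) + (r + σ²/2)T] / (σ√T)
   = [ln(208.0664/90.1953) + (0.0539 + 0.5·0.4893²)·9.6640] / (0.4893·√9.6640)
   = [0.835880 + 1.677740] / 1.521086 = 1.652517
d₂ = d₁ − σ√T = 1.652517 − 1.521086 = 0.131432
N(d₁) = 0.950785,  N(d₂) = 0.552283,  e^(−rT) = 0.593992
E₀ = V₀·N(d₁) − D·e^(−rT)·N(d₂)
   = 208.0664·0.950785 − 90.1953·0.593992·0.552283 = 168.237783
B₀ = V₀ − E₀ = 208.0664 − 168.237783 = 39.828617
spread = −(1/T)·ln(B₀/D) − r = −(1/9.6640)·ln(39.828617/90.1953) − 0.0539 = 0.03068109

spread=0.0307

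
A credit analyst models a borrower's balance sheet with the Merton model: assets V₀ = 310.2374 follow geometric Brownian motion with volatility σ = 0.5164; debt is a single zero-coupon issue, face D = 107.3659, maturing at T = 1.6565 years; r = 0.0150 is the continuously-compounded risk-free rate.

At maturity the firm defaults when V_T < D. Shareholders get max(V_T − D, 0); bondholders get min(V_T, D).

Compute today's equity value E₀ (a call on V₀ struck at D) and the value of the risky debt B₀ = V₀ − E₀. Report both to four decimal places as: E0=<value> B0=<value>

E0=207.9728 B0=102.2646

d₁ = [ln(V₀/D) + (r + σ²/2)T] / (σ√T)
   = [ln(310.2374/107.3659) + (0.0150 + 0.5·0.5164²)·1.6565] / (0.5164·√1.6565)
   = [1.061095 + 0.245716] / 0.664633 = 1.966215
d₂ = d₁ − σ√T = 1.966215 − 0.664633 = 1.301581
N(d₁) = 0.975363,  N(d₂) = 0.903470,  e^(−rT) = 0.975459
E₀ = V₀·N(d₁) − D·e^(−rT)·N(d₂)
   = 310.2374·0.975363 − 107.3659·0.975459·0.903470 = 207.972767
B₀ = V₀ − E₀ = 310.2374 − 207.972767 = 102.264633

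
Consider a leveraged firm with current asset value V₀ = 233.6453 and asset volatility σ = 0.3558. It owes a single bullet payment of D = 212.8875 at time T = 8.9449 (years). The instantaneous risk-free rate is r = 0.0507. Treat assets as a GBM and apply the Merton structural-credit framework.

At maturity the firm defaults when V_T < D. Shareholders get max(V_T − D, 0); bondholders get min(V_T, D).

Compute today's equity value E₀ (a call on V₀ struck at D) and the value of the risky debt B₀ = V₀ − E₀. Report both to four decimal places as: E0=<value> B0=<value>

d₁ = [ln(V₀/D) + (r + σ²/2)T] / (σ√T)
   = [ln(233.6453/212.8875) + (0.0507 + 0.5·0.3558²)·8.9449] / (0.3558·√8.9449)
   = [0.093040 + 1.019690] / 1.064128 = 1.045674
d₂ = d₁ − σ√T = 1.045674 − 1.064128 = -0.018454
N(d₁) = 0.852144,  N(d₂) = 0.492638,  e^(−rT) = 0.635396
E₀ = V₀·N(d₁) − D·e^(−rT)·N(d₂)
   = 233.6453·0.852144 − 212.8875·0.635396·0.492638 = 132.461302
B₀ = V₀ − E₀ = 233.6453 − 132.461302 = 101.183998

E0=132.4613 B0=101.1840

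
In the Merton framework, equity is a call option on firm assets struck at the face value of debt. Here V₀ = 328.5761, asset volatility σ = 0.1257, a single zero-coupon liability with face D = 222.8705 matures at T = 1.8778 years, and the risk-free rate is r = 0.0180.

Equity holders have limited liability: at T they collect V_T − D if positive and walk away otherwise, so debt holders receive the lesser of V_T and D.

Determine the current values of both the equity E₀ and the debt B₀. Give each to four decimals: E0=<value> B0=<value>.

E0=113.2197 B0=215.3564

d₁ = [ln(V₀/D) + (r + σ²/2)T] / (σ√T)
   = [ln(328.5761/222.8705) + (0.0180 + 0.5·0.1257²)·1.8778] / (0.1257·√1.8778)
   = [0.388178 + 0.048635] / 0.172250 = 2.535921
d₂ = d₁ − σ√T = 2.535921 − 0.172250 = 2.363670
N(d₁) = 0.994392,  N(d₂) = 0.990953,  e^(−rT) = 0.966764
E₀ = V₀·N(d₁) − D·e^(−rT)·N(d₂)
   = 328.5761·0.994392 − 222.8705·0.966764·0.990953 = 113.219691
B₀ = V₀ − E₀ = 328.5761 − 113.219691 = 215.356409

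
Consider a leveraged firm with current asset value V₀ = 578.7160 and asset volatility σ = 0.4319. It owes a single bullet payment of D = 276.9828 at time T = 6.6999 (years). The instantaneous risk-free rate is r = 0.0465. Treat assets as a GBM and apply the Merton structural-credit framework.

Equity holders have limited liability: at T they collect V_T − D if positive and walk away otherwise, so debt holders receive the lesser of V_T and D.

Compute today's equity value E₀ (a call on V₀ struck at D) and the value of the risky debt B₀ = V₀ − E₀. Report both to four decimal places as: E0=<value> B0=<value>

E0=408.4539 B0=170.2621

d₁ = [ln(V₀/D) + (r + σ²/2)T] / (σ√T)
   = [ln(578.7160/276.9828) + (0.0465 + 0.5·0.4319²)·6.6999] / (0.4319·√6.6999)
   = [0.736856 + 0.936437] / 1.117937 = 1.496769
d₂ = d₁ − σ√T = 1.496769 − 1.117937 = 0.378832
N(d₁) = 0.932773,  N(d₂) = 0.647594,  e^(−rT) = 0.732314
E₀ = V₀·N(d₁) − D·e^(−rT)·N(d₂)
   = 578.7160·0.932773 − 276.9828·0.732314·0.647594 = 408.453919
B₀ = V₀ − E₀ = 578.7160 − 408.453919 = 170.262081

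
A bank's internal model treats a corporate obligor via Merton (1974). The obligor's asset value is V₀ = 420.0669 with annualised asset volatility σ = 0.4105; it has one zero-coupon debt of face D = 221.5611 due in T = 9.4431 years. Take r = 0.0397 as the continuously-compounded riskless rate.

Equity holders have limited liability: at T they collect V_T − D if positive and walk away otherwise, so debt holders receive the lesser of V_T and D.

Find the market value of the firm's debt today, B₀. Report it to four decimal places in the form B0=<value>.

B0=118.4134

d₁ = [ln(V₀/D) + (r + σ²/2)T] / (σ√T)
   = [ln(420.0669/221.5611) + (0.0397 + 0.5·0.4105²)·9.4431] / (0.4105·√9.4431)
   = [0.639716 + 1.170521] / 1.261451 = 1.435043
d₂ = d₁ − σ√T = 1.435043 − 1.261451 = 0.173591
N(d₁) = 0.924363,  N(d₂) = 0.568907,  e^(−rT) = 0.687364
E₀ = V₀·N(d₁) − D·e^(−rT)·N(d₂)
   = 420.0669·0.924363 − 221.5611·0.687364·0.568907 = 301.653501
B₀ = V₀ − E₀ = 420.0669 − 301.653501 = 118.413399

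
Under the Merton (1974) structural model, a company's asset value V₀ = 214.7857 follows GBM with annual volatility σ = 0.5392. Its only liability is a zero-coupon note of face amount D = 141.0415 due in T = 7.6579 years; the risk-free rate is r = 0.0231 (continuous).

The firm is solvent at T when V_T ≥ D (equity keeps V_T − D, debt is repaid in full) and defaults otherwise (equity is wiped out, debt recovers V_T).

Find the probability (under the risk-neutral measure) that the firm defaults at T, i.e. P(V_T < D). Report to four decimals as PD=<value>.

PD=0.6352

d₁ = [ln(V₀/D) + (r + σ²/2)T] / (σ√T)
   = [ln(214.7857/141.0415) + (0.0231 + 0.5·0.5392²)·7.6579] / (0.5392·√7.6579)
   = [0.420587 + 1.290114] / 1.492123 = 1.146487
d₂ = d₁ − σ√T = 1.146487 − 1.492123 = -0.345636
risk-neutral PD = N(−d₂) = N(0.345636) = 0.635192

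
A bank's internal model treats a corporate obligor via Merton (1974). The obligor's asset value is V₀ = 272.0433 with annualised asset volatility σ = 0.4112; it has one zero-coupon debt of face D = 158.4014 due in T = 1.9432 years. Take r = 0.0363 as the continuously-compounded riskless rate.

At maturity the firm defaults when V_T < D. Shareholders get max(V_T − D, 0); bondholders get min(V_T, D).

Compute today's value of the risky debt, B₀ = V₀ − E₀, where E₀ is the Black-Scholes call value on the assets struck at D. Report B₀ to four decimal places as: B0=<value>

d₁ = [ln(V₀/D) + (r + σ²/2)T] / (σ√T)
   = [ln(272.0433/158.4014) + (0.0363 + 0.5·0.4112²)·1.9432] / (0.4112·√1.9432)
   = [0.540829 + 0.234822] / 0.573207 = 1.353176
d₂ = d₁ − σ√T = 1.353176 − 0.573207 = 0.779968
N(d₁) = 0.912000,  N(d₂) = 0.782295,  e^(−rT) = 0.931892
E₀ = V₀·N(d₁) − D·e^(−rT)·N(d₂)
   = 272.0433·0.912000 − 158.4014·0.931892·0.782295 = 132.626594
B₀ = V₀ − E₀ = 272.0433 − 132.626594 = 139.416706

B0=139.4167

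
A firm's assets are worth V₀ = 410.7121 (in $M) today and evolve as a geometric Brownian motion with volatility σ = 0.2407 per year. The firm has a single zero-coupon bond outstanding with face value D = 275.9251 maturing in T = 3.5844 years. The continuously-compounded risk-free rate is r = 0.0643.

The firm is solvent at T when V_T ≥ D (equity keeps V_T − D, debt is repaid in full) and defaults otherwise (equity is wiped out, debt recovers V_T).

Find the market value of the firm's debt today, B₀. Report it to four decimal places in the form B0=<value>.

B0=213.9686

d₁ = [ln(V₀/D) + (r + σ²/2)T] / (σ√T)
   = [ln(410.7121/275.9251) + (0.0643 + 0.5·0.2407²)·3.5844] / (0.2407·√3.5844)
   = [0.397763 + 0.334311] / 0.455706 = 1.606462
d₂ = d₁ − σ√T = 1.606462 − 0.455706 = 1.150757
N(d₁) = 0.945914,  N(d₂) = 0.875084,  e^(−rT) = 0.794155
E₀ = V₀·N(d₁) − D·e^(−rT)·N(d₂)
   = 410.7121·0.945914 − 275.9251·0.794155·0.875084 = 196.743549
B₀ = V₀ − E₀ = 410.7121 − 196.743549 = 213.968551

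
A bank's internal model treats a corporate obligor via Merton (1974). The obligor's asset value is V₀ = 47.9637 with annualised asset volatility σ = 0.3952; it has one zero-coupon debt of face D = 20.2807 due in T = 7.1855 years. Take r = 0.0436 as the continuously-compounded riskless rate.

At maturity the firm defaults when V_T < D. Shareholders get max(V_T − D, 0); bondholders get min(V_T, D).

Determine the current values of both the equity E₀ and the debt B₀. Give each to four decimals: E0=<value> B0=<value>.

d₁ = [ln(V₀/D) + (r + σ²/2)T] / (σ√T)
   = [ln(47.9637/20.2807) + (0.0436 + 0.5·0.3952²)·7.1855] / (0.3952·√7.1855)
   = [0.860775 + 0.874414] / 1.059365 = 1.637953
d₂ = d₁ − σ√T = 1.637953 − 1.059365 = 0.578588
N(d₁) = 0.949284,  N(d₂) = 0.718567,  e^(−rT) = 0.731039
E₀ = V₀·N(d₁) − D·e^(−rT)·N(d₂)
   = 47.9637·0.949284 − 20.2807·0.731039·0.718567 = 34.877723
B₀ = V₀ − E₀ = 47.9637 − 34.877723 = 13.085977

E0=34.8777 B0=13.0860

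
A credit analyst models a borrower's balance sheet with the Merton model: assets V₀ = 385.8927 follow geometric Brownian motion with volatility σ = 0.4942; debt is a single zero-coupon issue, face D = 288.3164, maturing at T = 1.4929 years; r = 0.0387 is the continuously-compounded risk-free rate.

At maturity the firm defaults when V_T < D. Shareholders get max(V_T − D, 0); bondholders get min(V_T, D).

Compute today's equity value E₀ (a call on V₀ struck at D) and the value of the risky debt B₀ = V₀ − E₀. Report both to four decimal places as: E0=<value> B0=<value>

E0=147.1228 B0=238.7699

d₁ = [ln(V₀/D) + (r + σ²/2)T] / (σ√T)
   = [ln(385.8927/288.3164) + (0.0387 + 0.5·0.4942²)·1.4929] / (0.4942·√1.4929)
   = [0.291501 + 0.240083] / 0.603835 = 0.880347
d₂ = d₁ − σ√T = 0.880347 − 0.603835 = 0.276513
N(d₁) = 0.810664,  N(d₂) = 0.608923,  e^(−rT) = 0.943862
E₀ = V₀·N(d₁) − D·e^(−rT)·N(d₂)
   = 385.8927·0.810664 − 288.3164·0.943862·0.608923 = 147.122758
B₀ = V₀ − E₀ = 385.8927 − 147.122758 = 238.769942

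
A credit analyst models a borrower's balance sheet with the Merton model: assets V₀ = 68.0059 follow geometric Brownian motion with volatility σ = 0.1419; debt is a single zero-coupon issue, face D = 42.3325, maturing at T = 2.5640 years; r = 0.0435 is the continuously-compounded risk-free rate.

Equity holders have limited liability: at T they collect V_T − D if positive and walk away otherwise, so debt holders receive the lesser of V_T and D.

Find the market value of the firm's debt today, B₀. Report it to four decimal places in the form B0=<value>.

B0=37.8467

d₁ = [ln(V₀/D) + (r + σ²/2)T] / (σ√T)
   = [ln(68.0059/42.3325) + (0.0435 + 0.5·0.1419²)·2.5640] / (0.1419·√2.5640)
   = [0.474039 + 0.137348] / 0.227217 = 2.690760
d₂ = d₁ − σ√T = 2.690760 − 0.227217 = 2.463543
N(d₁) = 0.996436,  N(d₂) = 0.993121,  e^(−rT) = 0.894461
E₀ = V₀·N(d₁) − D·e^(−rT)·N(d₂)
   = 68.0059·0.996436 − 42.3325·0.894461·0.993121 = 30.159181
B₀ = V₀ − E₀ = 68.0059 − 30.159181 = 37.846719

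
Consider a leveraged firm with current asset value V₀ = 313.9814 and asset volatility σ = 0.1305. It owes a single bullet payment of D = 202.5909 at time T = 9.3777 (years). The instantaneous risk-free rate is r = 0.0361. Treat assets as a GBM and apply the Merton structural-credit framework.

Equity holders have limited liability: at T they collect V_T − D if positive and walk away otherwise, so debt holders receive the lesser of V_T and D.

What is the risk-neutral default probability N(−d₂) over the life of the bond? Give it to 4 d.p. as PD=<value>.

PD=0.0406

d₁ = [ln(V₀/D) + (r + σ²/2)T] / (σ√T)
   = [ln(313.9814/202.5909) + (0.0361 + 0.5·0.1305²)·9.3777] / (0.1305·√9.3777)
   = [0.438145 + 0.418387] / 0.399631 = 2.143310
d₂ = d₁ − σ√T = 2.143310 − 0.399631 = 1.743680
risk-neutral PD = N(−d₂) = N(-1.743680) = 0.040607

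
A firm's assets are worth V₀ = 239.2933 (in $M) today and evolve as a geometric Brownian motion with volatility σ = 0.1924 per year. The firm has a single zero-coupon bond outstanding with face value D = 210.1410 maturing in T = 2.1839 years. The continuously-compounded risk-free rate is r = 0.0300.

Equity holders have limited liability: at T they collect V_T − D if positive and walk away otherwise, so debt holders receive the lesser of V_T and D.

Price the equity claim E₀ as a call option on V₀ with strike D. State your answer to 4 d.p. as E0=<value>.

E0=51.4348

d₁ = [ln(V₀/D) + (r + σ²/2)T] / (σ√T)
   = [ln(239.2933/210.1410) + (0.0300 + 0.5·0.1924²)·2.1839] / (0.1924·√2.1839)
   = [0.129911 + 0.105939] / 0.284329 = 0.829496
d₂ = d₁ − σ√T = 0.829496 − 0.284329 = 0.545166
N(d₁) = 0.796588,  N(d₂) = 0.707180,  e^(−rT) = 0.936583
E₀ = V₀·N(d₁) − D·e^(−rT)·N(d₂)
   = 239.2933·0.796588 − 210.1410·0.936583·0.707180 = 51.434788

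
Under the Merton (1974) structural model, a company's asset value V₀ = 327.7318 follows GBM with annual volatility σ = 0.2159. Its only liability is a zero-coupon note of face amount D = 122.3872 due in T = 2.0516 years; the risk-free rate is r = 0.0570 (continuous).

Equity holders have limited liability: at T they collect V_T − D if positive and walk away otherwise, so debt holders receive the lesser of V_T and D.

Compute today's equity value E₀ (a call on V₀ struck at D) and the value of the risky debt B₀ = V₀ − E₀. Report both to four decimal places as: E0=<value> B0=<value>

E0=218.8542 B0=108.8776

d₁ = [ln(V₀/D) + (r + σ²/2)T] / (σ√T)
   = [ln(327.7318/122.3872) + (0.0570 + 0.5·0.2159²)·2.0516] / (0.2159·√2.0516)
   = [0.985006 + 0.164757] / 0.309242 = 3.717998
d₂ = d₁ − σ√T = 3.717998 − 0.309242 = 3.408755
N(d₁) = 0.999900,  N(d₂) = 0.999674,  e^(−rT) = 0.889638
E₀ = V₀·N(d₁) − D·e^(−rT)·N(d₂)
   = 327.7318·0.999900 − 122.3872·0.889638·0.999674 = 218.854179
B₀ = V₀ − E₀ = 327.7318 − 218.854179 = 108.877621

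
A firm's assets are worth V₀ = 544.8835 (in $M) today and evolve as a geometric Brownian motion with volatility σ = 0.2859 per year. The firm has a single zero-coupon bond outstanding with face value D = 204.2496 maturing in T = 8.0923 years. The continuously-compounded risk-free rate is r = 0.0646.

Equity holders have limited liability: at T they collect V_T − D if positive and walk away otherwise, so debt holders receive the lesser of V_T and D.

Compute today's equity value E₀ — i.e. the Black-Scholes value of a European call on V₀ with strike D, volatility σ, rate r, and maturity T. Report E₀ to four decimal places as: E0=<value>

d₁ = [ln(V₀/D) + (r + σ²/2)T] / (σ√T)
   = [ln(544.8835/204.2496) + (0.0646 + 0.5·0.2859²)·8.0923] / (0.2859·√8.0923)
   = [0.981229 + 0.853490] / 0.813299 = 2.255898
d₂ = d₁ − σ√T = 2.255898 − 0.813299 = 1.442599
N(d₁) = 0.987961,  N(d₂) = 0.925433,  e^(−rT) = 0.592880
E₀ = V₀·N(d₁) − D·e^(−rT)·N(d₂)
   = 544.8835·0.987961 − 204.2496·0.592880·0.925433 = 426.258028

E0=426.2580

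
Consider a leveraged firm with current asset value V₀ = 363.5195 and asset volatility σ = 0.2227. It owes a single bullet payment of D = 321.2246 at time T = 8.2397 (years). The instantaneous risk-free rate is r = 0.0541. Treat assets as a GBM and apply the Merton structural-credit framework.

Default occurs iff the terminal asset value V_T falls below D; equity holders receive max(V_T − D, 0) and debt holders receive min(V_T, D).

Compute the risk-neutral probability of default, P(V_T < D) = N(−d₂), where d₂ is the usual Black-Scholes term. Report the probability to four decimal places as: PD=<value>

PD=0.2839

d₁ = [ln(V₀/D) + (r + σ²/2)T] / (σ√T)
   = [ln(363.5195/321.2246) + (0.0541 + 0.5·0.2227²)·8.2397] / (0.2227·√8.2397)
   = [0.123692 + 0.650093] / 0.639258 = 1.210444
d₂ = d₁ − σ√T = 1.210444 − 0.639258 = 0.571186
risk-neutral PD = N(−d₂) = N(-0.571186) = 0.283937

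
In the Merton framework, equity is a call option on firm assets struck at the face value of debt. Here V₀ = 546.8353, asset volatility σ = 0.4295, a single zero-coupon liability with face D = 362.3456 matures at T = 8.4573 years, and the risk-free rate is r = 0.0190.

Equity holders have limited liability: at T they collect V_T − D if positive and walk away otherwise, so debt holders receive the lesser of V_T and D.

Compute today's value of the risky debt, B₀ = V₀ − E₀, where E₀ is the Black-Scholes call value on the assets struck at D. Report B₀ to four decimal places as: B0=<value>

d₁ = [ln(V₀/D) + (r + σ²/2)T] / (σ√T)
   = [ln(546.8353/362.3456) + (0.0190 + 0.5·0.4295²)·8.4573] / (0.4295·√8.4573)
   = [0.411549 + 0.940749] / 1.249048 = 1.082663
d₂ = d₁ − σ√T = 1.082663 − 1.249048 = -0.166385
N(d₁) = 0.860521,  N(d₂) = 0.433927,  e^(−rT) = 0.851557
E₀ = V₀·N(d₁) − D·e^(−rT)·N(d₂)
   = 546.8353·0.860521 − 362.3456·0.851557·0.433927 = 336.671585
B₀ = V₀ − E₀ = 546.8353 − 336.671585 = 210.163715

B0=210.1637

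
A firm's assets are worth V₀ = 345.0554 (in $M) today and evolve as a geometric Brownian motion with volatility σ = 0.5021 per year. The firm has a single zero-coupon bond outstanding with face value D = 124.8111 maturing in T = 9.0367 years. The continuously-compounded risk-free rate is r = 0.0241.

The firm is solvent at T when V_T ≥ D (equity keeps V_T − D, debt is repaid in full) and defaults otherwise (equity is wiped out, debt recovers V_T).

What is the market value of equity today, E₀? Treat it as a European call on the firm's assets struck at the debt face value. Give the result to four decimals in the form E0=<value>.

d₁ = [ln(V₀/D) + (r + σ²/2)T] / (σ√T)
   = [ln(345.0554/124.8111) + (0.0241 + 0.5·0.5021²)·9.0367] / (0.5021·√9.0367)
   = [1.016904 + 1.356880] / 1.509368 = 1.572701
d₂ = d₁ − σ√T = 1.572701 − 1.509368 = 0.063333
N(d₁) = 0.942106,  N(d₂) = 0.525249,  e^(−rT) = 0.804299
E₀ = V₀·N(d₁) − D·e^(−rT)·N(d₂)
   = 345.0554·0.942106 − 124.8111·0.804299·0.525249 = 272.351381

E0=272.3514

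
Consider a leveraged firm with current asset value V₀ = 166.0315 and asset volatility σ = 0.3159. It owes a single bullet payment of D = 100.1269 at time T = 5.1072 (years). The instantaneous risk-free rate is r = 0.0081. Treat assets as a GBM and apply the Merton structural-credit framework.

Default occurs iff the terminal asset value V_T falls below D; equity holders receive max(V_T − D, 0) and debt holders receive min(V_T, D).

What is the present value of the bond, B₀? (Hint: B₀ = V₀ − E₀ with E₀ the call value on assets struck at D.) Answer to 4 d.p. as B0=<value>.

d₁ = [ln(V₀/D) + (r + σ²/2)T] / (σ√T)
   = [ln(166.0315/100.1269) + (0.0081 + 0.5·0.3159²)·5.1072] / (0.3159·√5.1072)
   = [0.505739 + 0.296199] / 0.713906 = 1.123311
d₂ = d₁ − σ√T = 1.123311 − 0.713906 = 0.409405
N(d₁) = 0.869347,  N(d₂) = 0.658879,  e^(−rT) = 0.959476
E₀ = V₀·N(d₁) − D·e^(−rT)·N(d₂)
   = 166.0315·0.869347 − 100.1269·0.959476·0.658879 = 81.040997
B₀ = V₀ − E₀ = 166.0315 − 81.040997 = 84.990503

B0=84.9905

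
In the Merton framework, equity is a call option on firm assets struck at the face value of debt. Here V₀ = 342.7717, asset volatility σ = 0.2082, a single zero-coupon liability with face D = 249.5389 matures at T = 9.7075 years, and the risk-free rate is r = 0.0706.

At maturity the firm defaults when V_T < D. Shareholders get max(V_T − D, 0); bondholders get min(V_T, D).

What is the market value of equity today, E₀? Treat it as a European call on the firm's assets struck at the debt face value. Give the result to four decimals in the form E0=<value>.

E0=220.4438

d₁ = [ln(V₀/D) + (r + σ²/2)T] / (σ√T)
   = [ln(342.7717/249.5389) + (0.0706 + 0.5·0.2082²)·9.7075] / (0.2082·√9.7075)
   = [0.317450 + 0.895746] / 0.648686 = 1.870237
d₂ = d₁ − σ√T = 1.870237 − 0.648686 = 1.221551
N(d₁) = 0.969275,  N(d₂) = 0.889061,  e^(−rT) = 0.503914
E₀ = V₀·N(d₁) − D·e^(−rT)·N(d₂)
   = 342.7717·0.969275 − 249.5389·0.503914·0.889061 = 220.443834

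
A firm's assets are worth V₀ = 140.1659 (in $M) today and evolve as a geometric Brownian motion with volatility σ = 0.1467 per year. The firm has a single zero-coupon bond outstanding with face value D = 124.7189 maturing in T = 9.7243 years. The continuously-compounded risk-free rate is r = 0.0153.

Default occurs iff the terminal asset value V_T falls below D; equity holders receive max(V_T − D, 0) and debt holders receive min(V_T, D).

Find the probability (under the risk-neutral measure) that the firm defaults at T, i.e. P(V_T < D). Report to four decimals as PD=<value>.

d₁ = [ln(V₀/D) + (r + σ²/2)T] / (σ√T)
   = [ln(140.1659/124.7189) + (0.0153 + 0.5·0.1467²)·9.7243] / (0.1467·√9.7243)
   = [0.116764 + 0.253420] / 0.457466 = 0.809204
d₂ = d₁ − σ√T = 0.809204 − 0.457466 = 0.351738
risk-neutral PD = N(−d₂) = N(-0.351738) = 0.362517

PD=0.3625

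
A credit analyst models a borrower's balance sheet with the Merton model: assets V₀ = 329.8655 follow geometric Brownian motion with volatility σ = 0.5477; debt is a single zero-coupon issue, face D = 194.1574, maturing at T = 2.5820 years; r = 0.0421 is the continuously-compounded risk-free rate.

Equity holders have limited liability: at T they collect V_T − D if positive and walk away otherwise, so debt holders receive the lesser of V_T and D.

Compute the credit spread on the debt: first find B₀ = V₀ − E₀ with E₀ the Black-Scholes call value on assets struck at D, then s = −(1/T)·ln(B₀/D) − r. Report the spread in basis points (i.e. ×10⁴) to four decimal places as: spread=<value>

spread=660.3531

d₁ = [ln(V₀/D) + (r + σ²/2)T] / (σ√T)
   = [ln(329.8655/194.1574) + (0.0421 + 0.5·0.5477²)·2.5820] / (0.5477·√2.5820)
   = [0.530016 + 0.495970] / 0.880077 = 1.165791
d₂ = d₁ − σ√T = 1.165791 − 0.880077 = 0.285713
N(d₁) = 0.878150,  N(d₂) = 0.612451,  e^(−rT) = 0.896998
E₀ = V₀·N(d₁) − D·e^(−rT)·N(d₂)
   = 329.8655·0.878150 − 194.1574·0.896998·0.612451 = 183.007843
B₀ = V₀ − E₀ = 329.8655 − 183.007843 = 146.857657
spread = −(1/T)·ln(B₀/D) − r = −(1/2.5820)·ln(146.857657/194.1574) − 0.0421 = 0.06603531
in basis points: 0.06603531 × 10⁴ = 660.3531 bp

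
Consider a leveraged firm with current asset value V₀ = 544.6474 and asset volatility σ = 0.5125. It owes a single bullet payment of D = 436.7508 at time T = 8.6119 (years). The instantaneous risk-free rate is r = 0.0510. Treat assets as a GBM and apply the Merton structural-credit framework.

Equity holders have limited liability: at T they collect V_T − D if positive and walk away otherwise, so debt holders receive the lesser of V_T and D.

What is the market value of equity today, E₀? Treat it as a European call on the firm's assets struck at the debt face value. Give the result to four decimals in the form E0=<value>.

E0=374.8488

d₁ = [ln(V₀/D) + (r + σ²/2)T] / (σ√T)
   = [ln(544.6474/436.7508) + (0.0510 + 0.5·0.5125²)·8.6119] / (0.5125·√8.6119)
   = [0.220776 + 1.570192] / 1.503984 = 1.190815
d₂ = d₁ − σ√T = 1.190815 − 1.503984 = -0.313169
N(d₁) = 0.883137,  N(d₂) = 0.377076,  e^(−rT) = 0.644547
E₀ = V₀·N(d₁) − D·e^(−rT)·N(d₂)
   = 544.6474·0.883137 − 436.7508·0.644547·0.377076 = 374.848845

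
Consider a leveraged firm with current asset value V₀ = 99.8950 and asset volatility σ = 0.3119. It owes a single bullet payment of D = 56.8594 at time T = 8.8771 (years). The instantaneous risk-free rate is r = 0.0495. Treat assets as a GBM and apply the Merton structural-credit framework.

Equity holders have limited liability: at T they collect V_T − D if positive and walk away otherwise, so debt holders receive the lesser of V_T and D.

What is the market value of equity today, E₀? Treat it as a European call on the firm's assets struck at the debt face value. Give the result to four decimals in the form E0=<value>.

E0=67.0012

d₁ = [ln(V₀/D) + (r + σ²/2)T] / (σ√T)
   = [ln(99.8950/56.8594) + (0.0495 + 0.5·0.3119²)·8.8771] / (0.3119·√8.8771)
   = [0.563538 + 0.871206] / 0.929289 = 1.543915
d₂ = d₁ − σ√T = 1.543915 − 0.929289 = 0.614626
N(d₁) = 0.938696,  N(d₂) = 0.730599,  e^(−rT) = 0.644412
E₀ = V₀·N(d₁) − D·e^(−rT)·N(d₂)
   = 99.8950·0.938696 − 56.8594·0.644412·0.730599 = 67.001184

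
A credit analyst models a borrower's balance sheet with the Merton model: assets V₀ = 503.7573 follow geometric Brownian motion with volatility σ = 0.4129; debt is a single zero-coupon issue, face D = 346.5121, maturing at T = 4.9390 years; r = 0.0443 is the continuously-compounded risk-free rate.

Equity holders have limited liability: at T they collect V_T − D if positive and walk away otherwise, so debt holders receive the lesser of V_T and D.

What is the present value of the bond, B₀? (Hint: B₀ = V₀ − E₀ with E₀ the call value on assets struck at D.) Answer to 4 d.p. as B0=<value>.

d₁ = [ln(V₀/D) + (r + σ²/2)T] / (σ√T)
   = [ln(503.7573/346.5121) + (0.0443 + 0.5·0.4129²)·4.9390] / (0.4129·√4.9390)
   = [0.374177 + 0.639814] / 0.917623 = 1.105019
d₂ = d₁ − σ√T = 1.105019 − 0.917623 = 0.187395
N(d₁) = 0.865424,  N(d₂) = 0.574325,  e^(−rT) = 0.803484
E₀ = V₀·N(d₁) − D·e^(−rT)·N(d₂)
   = 503.7573·0.865424 − 346.5121·0.803484·0.574325 = 276.062015
B₀ = V₀ − E₀ = 503.7573 − 276.062015 = 227.695285

B0=227.6953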